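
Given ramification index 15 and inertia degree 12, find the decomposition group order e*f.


|D_P| = e * f
= 15 * 12
= 180

180


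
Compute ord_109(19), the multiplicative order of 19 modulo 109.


We want ord_109(19), the smallest k >= 1 with 19^k = 1 mod 109.
n = 109 = 109, phi(109) = 108; the order divides phi(n).
Divisors of 108: 1, 2, 3, 4, 6, 9, 12, 18, 27, 36, 54, 108
Repeated squaring mod 109: 19^1 = 19, 19^2 = 34, 19^4 = 66, 19^8 = 105, 19^16 = 16, 19^32 = 38, 19^64 = 27
Test divisors in increasing order:
  k=1: 19^1 = 19 mod 109
  k=2: 19^2 = 34 mod 109
  k=3: 19^3 = 34 * 19 = 101 mod 109
  k=4: 19^4 = 66 mod 109
  k=6: 19^6 = 66 * 34 = 64 mod 109
  k=9: 19^9 = 105 * 19 = 33 mod 109
  k=12: 19^12 = 105 * 66 = 63 mod 109
  k=18: 19^18 = 16 * 34 = 108 mod 109
  k=27: 19^27 = 16 * 105 * 34 * 19 = 76 mod 109
  k=36: 19^36 = 38 * 66 = 1 mod 109  <- first divisor giving 1
Order = 36

36


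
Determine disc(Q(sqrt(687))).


For K = Q(sqrt(d)) with d squarefree: disc(K) = d if d = 1 mod 4, and disc(K) = 4d if d = 2 or 3 mod 4.
Here d = 687, and d mod 4 = 3.
d = 3 mod 4, not 1 (O_K = Z[sqrt(d)]), so disc(K) = 4d = 4 * (687) = 2748

2748


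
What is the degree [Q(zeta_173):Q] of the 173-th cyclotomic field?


The degree equals Euler's totient phi(173).
173 = 173
phi(173) = 172

172


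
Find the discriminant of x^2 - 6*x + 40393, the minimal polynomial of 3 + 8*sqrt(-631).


The element 3 + 8*sqrt(-631) has minimal polynomial:
x^2 - 6*x + 40393
Discriminant = (-6)^2 - 4*(40393)
= 36 - 161572
= -161536

-161536


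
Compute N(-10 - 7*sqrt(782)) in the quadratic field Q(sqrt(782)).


N(a + b*sqrt(d)) = a^2 - d*b^2
= (-10)^2 - (782)*(-7)^2
= 100 - 38318
= -38218

-38218


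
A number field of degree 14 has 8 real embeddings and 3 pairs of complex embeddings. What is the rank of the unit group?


By Dirichlet's unit theorem:
rank = r1 + r2 - 1
= 8 + 3 - 1
= 10

10


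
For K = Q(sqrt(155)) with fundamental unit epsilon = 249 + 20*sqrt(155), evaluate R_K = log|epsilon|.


epsilon = 249 + 20*sqrt(155)
= 497.9980
R = ln(497.9980)
= 6.2106

6.2106


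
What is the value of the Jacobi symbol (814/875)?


Compute (814/875) via quadratic reciprocity:
  pull out 2: (2/875) = -1  (since 875 mod 8 = 3)
  reciprocity: (407/875) -> -(875/407)
  reduce: (61/407)
  reciprocity: (61/407) -> +(407/61)
  reduce: (41/61)
  reciprocity: (41/61) -> +(61/41)
  reduce: (20/41)
  pull out 2: (2/41) = +1  (since 41 mod 8 = 1)
  pull out 2: (2/41) = +1  (since 41 mod 8 = 1)
  reciprocity: (5/41) -> +(41/5)
  reduce: (1/5)
  (1/5) = 1
Product of signs = 1

1


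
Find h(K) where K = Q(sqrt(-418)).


K = Q(sqrt(-418)). d mod 4 = 2, so D = disc(K) = 4d = -1672
h(K) equals the number of primitive reduced positive-definite forms (a, b, c) = a*x^2 + b*x*y + c*y^2 with b^2 - 4ac = D,
where reduced means |b| <= a <= c, with b >= 0 whenever |b| = a or a = c, and primitive means gcd(a, b, c) = 1.
Reduced forces 3a^2 <= |D| = 1672, so 1 <= a <= 23; b must have the parity of D, and c = (b^2 - D)/(4a) must be an integer >= a.
Enumerate a = 1..23, b in [-a, a]:
  a=1: (1, 0, 418)  [1]
  a=2: (2, 0, 209)  [1]
  a=3..6: none
  a=7: (7, -6, 61), (7, 6, 61)  [2]
  a=8..10: none
  a=11: (11, 0, 38)  [1]
  a=12..13: none
  a=14: (14, -8, 31), (14, 8, 31)  [2]
  a=15..18: none
  a=19: (19, 0, 22)  [1]
  a=20..23: none
Total reduced forms: 1 + 1 + 2 + 1 + 2 + 1 = 8
h = 8

8


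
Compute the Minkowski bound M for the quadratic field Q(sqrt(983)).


d = 983, d mod 4 = 3, so disc(K) = 4d = 3932; |disc(K)| = 3932
Real quadratic field, so n = 2, s = r2 = 0, r1 = 2
M = (n!/n^n) * (4/pi)^s * sqrt(|disc(K)|) = (2!/2^2) * (4/pi)^0 * sqrt(3932)
= 0.5 * 1.000000 * 62.705662
= 31.3528

31.3528


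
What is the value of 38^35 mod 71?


p = 71 is prime and the exponent is (p-1)/2 = 35, so by Euler's criterion 38^35 = (38/71) = +1 or -1 mod 71.
Compute by square-and-multiply:
  35 = 32 + 2 + 1 (binary 100011)
  Repeated squaring mod 71: 38^1 = 38, 38^2 = 24, 38^4 = 8, 38^8 = 64, 38^16 = 49, 38^32 = 58
  38^35 = 38^32 * 38^2 * 38^1 = 58 * 24 * 38 mod 71
    58 * 24 = 1392 = 43 mod 71
    43 * 38 = 1634 = 1 mod 71
  38^35 = 1 mod 71
Result 1: 38 is a quadratic residue mod 71.
38^35 mod 71 = 1

1


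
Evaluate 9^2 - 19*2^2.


x^2 - d*y^2
= 9^2 - 19*2^2
= 81 - 76
= 5

5


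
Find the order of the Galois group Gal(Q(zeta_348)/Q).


|Gal(Q(zeta_348)/Q)| = phi(348)
= 112

112


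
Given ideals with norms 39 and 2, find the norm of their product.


N(IJ) = N(I) * N(J)
= 39 * 2
= 78

78


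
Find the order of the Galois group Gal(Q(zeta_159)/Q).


|Gal(Q(zeta_159)/Q)| = phi(159)
= 104

104


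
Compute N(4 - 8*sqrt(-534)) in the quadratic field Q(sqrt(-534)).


N(a + b*sqrt(d)) = a^2 - d*b^2
= (4)^2 - (-534)*(-8)^2
= 16 + 34176
= 34192

34192


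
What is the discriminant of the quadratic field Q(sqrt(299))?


For K = Q(sqrt(d)) with d squarefree: disc(K) = d if d = 1 mod 4, and disc(K) = 4d if d = 2 or 3 mod 4.
Here d = 299, and d mod 4 = 3.
d = 3 mod 4, not 1 (O_K = Z[sqrt(d)]), so disc(K) = 4d = 4 * (299) = 1196

1196


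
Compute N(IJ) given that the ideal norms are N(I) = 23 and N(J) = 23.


N(IJ) = N(I) * N(J)
= 23 * 23
= 529

529


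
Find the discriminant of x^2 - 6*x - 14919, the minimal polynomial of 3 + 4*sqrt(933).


The element 3 + 4*sqrt(933) has minimal polynomial:
x^2 - 6*x - 14919
Discriminant = (-6)^2 - 4*(-14919)
= 36 + 59676
= 59712

59712


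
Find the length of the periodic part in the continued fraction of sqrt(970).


Run the CF algorithm for sqrt(970).
a_0 = floor(sqrt(970)) = 31; set m_0=0, q_0=1.
Recurrence: m' = q*a - m,  q' = (d - m'^2)/q,  a' = floor((a_0 + m')/q').
  step 1: m=31, q=9, a=6
  step 2: m=23, q=49, a=1
  step 3: m=26, q=6, a=9
  step 4: m=28, q=31, a=1
  step 5: m=3, q=31, a=1
  step 6: m=28, q=6, a=9
  step 7: m=26, q=49, a=1
  step 8: m=23, q=9, a=6
  step 9: m=31, q=1, a=62
a_9 = 2*a_0 = 62, so the period closes here.
sqrt(970) = [31; 6, 1, 9, 1, 1, 9, 1, 6, 62]
Period length = 9

9


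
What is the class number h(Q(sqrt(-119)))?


K = Q(sqrt(-119)). d mod 4 = 1, so D = disc(K) = d = -119
h(K) equals the number of primitive reduced positive-definite forms (a, b, c) = a*x^2 + b*x*y + c*y^2 with b^2 - 4ac = D,
where reduced means |b| <= a <= c, with b >= 0 whenever |b| = a or a = c, and primitive means gcd(a, b, c) = 1.
Reduced forces 3a^2 <= |D| = 119, so 1 <= a <= 6; b must have the parity of D, and c = (b^2 - D)/(4a) must be an integer >= a.
Enumerate a = 1..6, b in [-a, a]:
  a=1: (1, 1, 30)  [1]
  a=2: (2, -1, 15), (2, 1, 15)  [2]
  a=3: (3, -1, 10), (3, 1, 10)  [2]
  a=4: (4, -3, 8), (4, 3, 8)  [2]
  a=5: (5, -1, 6), (5, 1, 6)  [2]
  a=6: (6, 5, 6)  [1]
Total reduced forms: 1 + 2 + 2 + 2 + 2 + 1 = 10
h = 10

10


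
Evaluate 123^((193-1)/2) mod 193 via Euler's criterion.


p = 193 is prime and the exponent is (p-1)/2 = 96, so by Euler's criterion 123^96 = (123/193) = +1 or -1 mod 193.
Compute by square-and-multiply:
  96 = 64 + 32 (binary 1100000)
  Repeated squaring mod 193: 123^1 = 123, 123^2 = 75, 123^4 = 28, 123^8 = 12, 123^16 = 144, 123^32 = 85, 123^64 = 84
  123^96 = 123^64 * 123^32 = 84 * 85 mod 193
    84 * 85 = 7140 = 192 mod 193
  123^96 = 192 mod 193
Result 192 = p - 1 = -1 mod 193: 123 is a quadratic non-residue mod 193. As a residue in [0, p-1] the value is 192.
123^96 mod 193 = 192

192


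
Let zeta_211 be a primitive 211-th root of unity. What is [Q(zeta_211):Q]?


The degree equals Euler's totient phi(211).
211 = 211
phi(211) = 210

210


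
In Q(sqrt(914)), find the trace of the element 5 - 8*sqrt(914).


Tr(a + b*sqrt(d)) = (a + b*sqrt(d)) + (a - b*sqrt(d)) = 2a
= 2 * (5)
= 10

10


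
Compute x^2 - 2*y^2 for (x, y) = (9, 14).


x^2 - d*y^2
= 9^2 - 2*14^2
= 81 - 392
= -311

-311


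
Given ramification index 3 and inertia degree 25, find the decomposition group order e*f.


|D_P| = e * f
= 3 * 25
= 75

75


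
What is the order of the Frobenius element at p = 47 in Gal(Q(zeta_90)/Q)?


The Frobenius at p in Gal(Q(zeta_n)/Q) = (Z/nZ)* is the class of p, so its order is ord_90(47), the smallest k >= 1 with 47^k = 1 mod 90.
n = 90 = 2 * 3^2 * 5, phi(90) = 24; the order divides phi(n).
Divisors of 24: 1, 2, 3, 4, 6, 8, 12, 24
Repeated squaring mod 90: 47^1 = 47, 47^2 = 49, 47^4 = 61, 47^8 = 31, 47^16 = 61
Test divisors in increasing order:
  k=1: 47^1 = 47 mod 90
  k=2: 47^2 = 49 mod 90
  k=3: 47^3 = 49 * 47 = 53 mod 90
  k=4: 47^4 = 61 mod 90
  k=6: 47^6 = 61 * 49 = 19 mod 90
  k=8: 47^8 = 31 mod 90
  k=12: 47^12 = 31 * 61 = 1 mod 90  <- first divisor giving 1
Order = 12

12


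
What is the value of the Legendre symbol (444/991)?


p = 991 is prime, so compute (444/991) with the reciprocity algorithm (Jacobi-symbol steps: pull out 2s via (2/n), flip via reciprocity, reduce):
  pull out 2: (2/991) = +1  (since 991 mod 8 = 7)
  pull out 2: (2/991) = +1  (since 991 mod 8 = 7)
  reciprocity: (111/991) -> -(991/111)
  reduce: (103/111)
  reciprocity: (103/111) -> -(111/103)
  reduce: (8/103)
  pull out 2: (2/103) = +1  (since 103 mod 8 = 7)
  pull out 2: (2/103) = +1  (since 103 mod 8 = 7)
  pull out 2: (2/103) = +1  (since 103 mod 8 = 7)
  (1/103) = 1
Product of signs = 1
(444/991) = 1

1


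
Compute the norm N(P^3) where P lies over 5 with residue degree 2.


N(P^a) = p^(a*f)
= 5^(3*2)
= 5^6
= 15625

15625


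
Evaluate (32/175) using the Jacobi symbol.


Compute (32/175) via quadratic reciprocity:
  pull out 2: (2/175) = +1  (since 175 mod 8 = 7)
  pull out 2: (2/175) = +1  (since 175 mod 8 = 7)
  pull out 2: (2/175) = +1  (since 175 mod 8 = 7)
  pull out 2: (2/175) = +1  (since 175 mod 8 = 7)
  pull out 2: (2/175) = +1  (since 175 mod 8 = 7)
  (1/175) = 1
Product of signs = 1

1


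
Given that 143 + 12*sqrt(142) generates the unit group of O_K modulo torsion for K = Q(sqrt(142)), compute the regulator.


epsilon = 143 + 12*sqrt(142)
= 285.9965
R = ln(285.9965)
= 5.6560

5.6560


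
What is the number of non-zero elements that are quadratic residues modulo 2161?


For prime p, the number of non-zero quadratic residues is (p-1)/2.
= (2161-1)/2
= 1080

1080


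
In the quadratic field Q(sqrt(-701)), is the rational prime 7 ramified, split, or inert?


K = Q(sqrt(-701)). Since d mod 4 = 3, disc(K) = -2804.
Check p | disc: -2804 mod 7 = 3.
p does not divide disc. Compute Legendre symbol (d/p):
6^((7-1)/2) mod 7 = -1
(d/p) = -1, so p is inert: (p) stays prime with e=1, f=2, g=1.
Therefore p is inert.

inert


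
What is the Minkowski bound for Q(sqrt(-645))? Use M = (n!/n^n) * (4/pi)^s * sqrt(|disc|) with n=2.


d = -645, d mod 4 = 3, so disc(K) = 4d = -2580; |disc(K)| = 2580
Imaginary quadratic field, so n = 2, s = r2 = 1, r1 = 0
M = (n!/n^n) * (4/pi)^s * sqrt(|disc(K)|) = (2!/2^2) * (4/pi)^1 * sqrt(2580)
= 0.5 * 1.273240 * 50.793700
= 32.3363

32.3363


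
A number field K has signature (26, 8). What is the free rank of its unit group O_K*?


By Dirichlet's unit theorem:
rank = r1 + r2 - 1
= 26 + 8 - 1
= 33

33


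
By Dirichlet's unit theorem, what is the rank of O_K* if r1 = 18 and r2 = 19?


By Dirichlet's unit theorem:
rank = r1 + r2 - 1
= 18 + 19 - 1
= 36

36


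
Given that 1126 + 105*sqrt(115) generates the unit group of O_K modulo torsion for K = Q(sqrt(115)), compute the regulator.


epsilon = 1126 + 105*sqrt(115)
= 2251.9996
R = ln(2251.9996)
= 7.7196

7.7196


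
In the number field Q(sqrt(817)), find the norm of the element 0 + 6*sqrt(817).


N(a + b*sqrt(d)) = a^2 - d*b^2
= (0)^2 - (817)*(6)^2
= 0 - 29412
= -29412

-29412


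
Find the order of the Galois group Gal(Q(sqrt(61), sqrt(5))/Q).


The 2 square roots of distinct primes are multiplicatively independent over Q,
so [K:Q] = 2^2 and Gal(K/Q) is isomorphic to (Z/2Z)^2.
|Gal| = 2^2 = 4

4


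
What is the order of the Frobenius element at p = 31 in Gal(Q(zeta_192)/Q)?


The Frobenius at p in Gal(Q(zeta_n)/Q) = (Z/nZ)* is the class of p, so its order is ord_192(31), the smallest k >= 1 with 31^k = 1 mod 192.
n = 192 = 2^6 * 3, phi(192) = 64; the order divides phi(n).
Divisors of 64: 1, 2, 4, 8, 16, 32, 64
Repeated squaring mod 192: 31^1 = 31, 31^2 = 1, 31^4 = 1, 31^8 = 1, 31^16 = 1, 31^32 = 1, 31^64 = 1
Test divisors in increasing order:
  k=1: 31^1 = 31 mod 192
  k=2: 31^2 = 1 mod 192  <- first divisor giving 1
Order = 2

2


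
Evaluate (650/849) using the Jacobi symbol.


Compute (650/849) via quadratic reciprocity:
  pull out 2: (2/849) = +1  (since 849 mod 8 = 1)
  reciprocity: (325/849) -> +(849/325)
  reduce: (199/325)
  reciprocity: (199/325) -> +(325/199)
  reduce: (126/199)
  pull out 2: (2/199) = +1  (since 199 mod 8 = 7)
  reciprocity: (63/199) -> -(199/63)
  reduce: (10/63)
  pull out 2: (2/63) = +1  (since 63 mod 8 = 7)
  reciprocity: (5/63) -> +(63/5)
  reduce: (3/5)
  reciprocity: (3/5) -> +(5/3)
  reduce: (2/3)
  pull out 2: (2/3) = -1  (since 3 mod 8 = 3)
  (1/3) = 1
Product of signs = 1

1


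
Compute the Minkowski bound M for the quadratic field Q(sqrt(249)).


d = 249, d mod 4 = 1, so disc(K) = d = 249; |disc(K)| = 249
Real quadratic field, so n = 2, s = r2 = 0, r1 = 2
M = (n!/n^n) * (4/pi)^s * sqrt(|disc(K)|) = (2!/2^2) * (4/pi)^0 * sqrt(249)
= 0.5 * 1.000000 * 15.779734
= 7.8899

7.8899


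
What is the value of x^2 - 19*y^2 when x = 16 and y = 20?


x^2 - d*y^2
= 16^2 - 19*20^2
= 256 - 7600
= -7344

-7344


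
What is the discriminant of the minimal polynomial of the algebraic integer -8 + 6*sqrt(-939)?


The element -8 + 6*sqrt(-939) has minimal polynomial:
x^2 + 16*x + 33868
Discriminant = (16)^2 - 4*(33868)
= 256 - 135472
= -135216

-135216


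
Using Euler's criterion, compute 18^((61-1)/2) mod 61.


p = 61 is prime and the exponent is (p-1)/2 = 30, so by Euler's criterion 18^30 = (18/61) = +1 or -1 mod 61.
Compute by square-and-multiply:
  30 = 16 + 8 + 4 + 2 (binary 11110)
  Repeated squaring mod 61: 18^1 = 18, 18^2 = 19, 18^4 = 56, 18^8 = 25, 18^16 = 15
  18^30 = 18^16 * 18^8 * 18^4 * 18^2 = 15 * 25 * 56 * 19 mod 61
    15 * 25 = 375 = 9 mod 61
    9 * 56 = 504 = 16 mod 61
    16 * 19 = 304 = 60 mod 61
  18^30 = 60 mod 61
Result 60 = p - 1 = -1 mod 61: 18 is a quadratic non-residue mod 61. As a residue in [0, p-1] the value is 60.
18^30 mod 61 = 60

60


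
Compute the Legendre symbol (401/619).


p = 619 is prime, so compute (401/619) with the reciprocity algorithm (Jacobi-symbol steps: pull out 2s via (2/n), flip via reciprocity, reduce):
  reciprocity: (401/619) -> +(619/401)
  reduce: (218/401)
  pull out 2: (2/401) = +1  (since 401 mod 8 = 1)
  reciprocity: (109/401) -> +(401/109)
  reduce: (74/109)
  pull out 2: (2/109) = -1  (since 109 mod 8 = 5)
  reciprocity: (37/109) -> +(109/37)
  reduce: (35/37)
  reciprocity: (35/37) -> +(37/35)
  reduce: (2/35)
  pull out 2: (2/35) = -1  (since 35 mod 8 = 3)
  (1/35) = 1
Product of signs = 1
(401/619) = 1

1


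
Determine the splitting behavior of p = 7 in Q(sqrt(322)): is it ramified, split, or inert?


K = Q(sqrt(322)). Since d mod 4 = 2, disc(K) = 1288.
Check p | disc: 1288 mod 7 = 0.
p divides disc, so p ramifies: (p) = P^2 with e=2, f=1, g=1.
Therefore p is ramified.

ramified


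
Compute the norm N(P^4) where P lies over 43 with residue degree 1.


N(P^a) = p^(a*f)
= 43^(4*1)
= 43^4
= 3418801

3418801


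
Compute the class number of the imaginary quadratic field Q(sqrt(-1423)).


K = Q(sqrt(-1423)). d mod 4 = 1, so D = disc(K) = d = -1423
h(K) equals the number of primitive reduced positive-definite forms (a, b, c) = a*x^2 + b*x*y + c*y^2 with b^2 - 4ac = D,
where reduced means |b| <= a <= c, with b >= 0 whenever |b| = a or a = c, and primitive means gcd(a, b, c) = 1.
Reduced forces 3a^2 <= |D| = 1423, so 1 <= a <= 21; b must have the parity of D, and c = (b^2 - D)/(4a) must be an integer >= a.
Enumerate a = 1..21, b in [-a, a]:
  a=1: (1, 1, 356)  [1]
  a=2: (2, -1, 178), (2, 1, 178)  [2]
  a=3: none
  a=4: (4, -1, 89), (4, 1, 89)  [2]
  a=5..7: none
  a=8: (8, -7, 46), (8, 7, 46)  [2]
  a=9..15: none
  a=16: (16, -7, 23), (16, 7, 23)  [2]
  a=17..21: none
Total reduced forms: 1 + 2 + 2 + 2 + 2 = 9
h = 9

9


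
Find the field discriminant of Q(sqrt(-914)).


For K = Q(sqrt(d)) with d squarefree: disc(K) = d if d = 1 mod 4, and disc(K) = 4d if d = 2 or 3 mod 4.
Here d = -914, and d mod 4 = 2.
d = 2 mod 4, not 1 (O_K = Z[sqrt(d)]), so disc(K) = 4d = 4 * (-914) = -3656

-3656


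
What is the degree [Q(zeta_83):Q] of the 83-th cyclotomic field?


The degree equals Euler's totient phi(83).
83 = 83
phi(83) = 82

82


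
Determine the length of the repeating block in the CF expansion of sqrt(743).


Run the CF algorithm for sqrt(743).
a_0 = floor(sqrt(743)) = 27; set m_0=0, q_0=1.
Recurrence: m' = q*a - m,  q' = (d - m'^2)/q,  a' = floor((a_0 + m')/q').
  step 1: m=27, q=14, a=3
  step 2: m=15, q=37, a=1
  step 3: m=22, q=7, a=7
  step 4: m=27, q=2, a=27
  step 5: m=27, q=7, a=7
  step 6: m=22, q=37, a=1
  step 7: m=15, q=14, a=3
  step 8: m=27, q=1, a=54
a_8 = 2*a_0 = 54, so the period closes here.
sqrt(743) = [27; 3, 1, 7, 27, 7, 1, 3, 54]
Period length = 8

8


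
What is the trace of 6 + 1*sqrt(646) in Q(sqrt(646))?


Tr(a + b*sqrt(d)) = (a + b*sqrt(d)) + (a - b*sqrt(d)) = 2a
= 2 * (6)
= 12

12


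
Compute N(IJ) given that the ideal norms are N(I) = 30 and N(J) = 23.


N(IJ) = N(I) * N(J)
= 30 * 23
= 690

690


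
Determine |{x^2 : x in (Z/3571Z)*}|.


For prime p, the number of non-zero quadratic residues is (p-1)/2.
= (3571-1)/2
= 1785

1785


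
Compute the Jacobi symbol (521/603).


Compute (521/603) via quadratic reciprocity:
  reciprocity: (521/603) -> +(603/521)
  reduce: (82/521)
  pull out 2: (2/521) = +1  (since 521 mod 8 = 1)
  reciprocity: (41/521) -> +(521/41)
  reduce: (29/41)
  reciprocity: (29/41) -> +(41/29)
  reduce: (12/29)
  pull out 2: (2/29) = -1  (since 29 mod 8 = 5)
  pull out 2: (2/29) = -1  (since 29 mod 8 = 5)
  reciprocity: (3/29) -> +(29/3)
  reduce: (2/3)
  pull out 2: (2/3) = -1  (since 3 mod 8 = 3)
  (1/3) = 1
Product of signs = -1

-1


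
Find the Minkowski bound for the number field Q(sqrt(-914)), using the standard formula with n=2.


d = -914, d mod 4 = 2, so disc(K) = 4d = -3656; |disc(K)| = 3656
Imaginary quadratic field, so n = 2, s = r2 = 1, r1 = 0
M = (n!/n^n) * (4/pi)^s * sqrt(|disc(K)|) = (2!/2^2) * (4/pi)^1 * sqrt(3656)
= 0.5 * 1.273240 * 60.464866
= 38.4931

38.4931


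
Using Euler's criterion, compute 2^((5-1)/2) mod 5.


p = 5 is prime and the exponent is (p-1)/2 = 2, so by Euler's criterion 2^2 = (2/5) = +1 or -1 mod 5.
Compute by square-and-multiply:
  2 = 2 (binary 10)
  Repeated squaring mod 5: 2^1 = 2, 2^2 = 4
  2^2 = 4 mod 5
Result 4 = p - 1 = -1 mod 5: 2 is a quadratic non-residue mod 5. As a residue in [0, p-1] the value is 4.
2^2 mod 5 = 4

4


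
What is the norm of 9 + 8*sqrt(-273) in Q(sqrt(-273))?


N(a + b*sqrt(d)) = a^2 - d*b^2
= (9)^2 - (-273)*(8)^2
= 81 + 17472
= 17553

17553


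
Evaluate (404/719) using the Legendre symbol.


p = 719 is prime, so compute (404/719) with the reciprocity algorithm (Jacobi-symbol steps: pull out 2s via (2/n), flip via reciprocity, reduce):
  pull out 2: (2/719) = +1  (since 719 mod 8 = 7)
  pull out 2: (2/719) = +1  (since 719 mod 8 = 7)
  reciprocity: (101/719) -> +(719/101)
  reduce: (12/101)
  pull out 2: (2/101) = -1  (since 101 mod 8 = 5)
  pull out 2: (2/101) = -1  (since 101 mod 8 = 5)
  reciprocity: (3/101) -> +(101/3)
  reduce: (2/3)
  pull out 2: (2/3) = -1  (since 3 mod 8 = 3)
  (1/3) = 1
Product of signs = -1
(404/719) = -1

-1


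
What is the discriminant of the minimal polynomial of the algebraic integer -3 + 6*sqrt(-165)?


The element -3 + 6*sqrt(-165) has minimal polynomial:
x^2 + 6*x + 5949
Discriminant = (6)^2 - 4*(5949)
= 36 - 23796
= -23760

-23760


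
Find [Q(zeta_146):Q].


The degree equals Euler's totient phi(146).
146 = 2 * 73
phi(146) = 72

72


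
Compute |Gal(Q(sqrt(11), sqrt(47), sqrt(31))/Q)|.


The 3 square roots of distinct primes are multiplicatively independent over Q,
so [K:Q] = 2^3 and Gal(K/Q) is isomorphic to (Z/2Z)^3.
|Gal| = 2^3 = 8

8


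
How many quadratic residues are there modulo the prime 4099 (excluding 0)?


For prime p, the number of non-zero quadratic residues is (p-1)/2.
= (4099-1)/2
= 2049

2049


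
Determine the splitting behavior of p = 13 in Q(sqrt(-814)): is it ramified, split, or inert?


K = Q(sqrt(-814)). Since d mod 4 = 2, disc(K) = -3256.
Check p | disc: -3256 mod 13 = 7.
p does not divide disc. Compute Legendre symbol (d/p):
5^((13-1)/2) mod 13 = -1
(d/p) = -1, so p is inert: (p) stays prime with e=1, f=2, g=1.
Therefore p is inert.

inert


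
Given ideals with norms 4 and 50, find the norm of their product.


N(IJ) = N(I) * N(J)
= 4 * 50
= 200

200


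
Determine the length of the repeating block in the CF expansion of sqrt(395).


Run the CF algorithm for sqrt(395).
a_0 = floor(sqrt(395)) = 19; set m_0=0, q_0=1.
Recurrence: m' = q*a - m,  q' = (d - m'^2)/q,  a' = floor((a_0 + m')/q').
  step 1: m=19, q=34, a=1
  step 2: m=15, q=5, a=6
  step 3: m=15, q=34, a=1
  step 4: m=19, q=1, a=38
a_4 = 2*a_0 = 38, so the period closes here.
sqrt(395) = [19; 1, 6, 1, 38]
Period length = 4

4


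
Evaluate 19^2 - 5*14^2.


x^2 - d*y^2
= 19^2 - 5*14^2
= 361 - 980
= -619

-619


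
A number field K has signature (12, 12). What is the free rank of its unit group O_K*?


By Dirichlet's unit theorem:
rank = r1 + r2 - 1
= 12 + 12 - 1
= 23

23


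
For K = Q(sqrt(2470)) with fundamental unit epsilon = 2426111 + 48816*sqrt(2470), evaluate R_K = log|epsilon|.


epsilon = 2426111 + 48816*sqrt(2470)
= 4.8522e+06
R = ln(4.8522e+06)
= 15.3949

15.3949


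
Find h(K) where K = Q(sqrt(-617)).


K = Q(sqrt(-617)). d mod 4 = 3, so D = disc(K) = 4d = -2468
h(K) equals the number of primitive reduced positive-definite forms (a, b, c) = a*x^2 + b*x*y + c*y^2 with b^2 - 4ac = D,
where reduced means |b| <= a <= c, with b >= 0 whenever |b| = a or a = c, and primitive means gcd(a, b, c) = 1.
Reduced forces 3a^2 <= |D| = 2468, so 1 <= a <= 28; b must have the parity of D, and c = (b^2 - D)/(4a) must be an integer >= a.
Enumerate a = 1..28, b in [-a, a]:
  a=1: (1, 0, 617)  [1]
  a=2: (2, 2, 309)  [1]
  a=3: (3, -2, 206), (3, 2, 206)  [2]
  a=4..5: none
  a=6: (6, -2, 103), (6, 2, 103)  [2]
  a=7..8: none
  a=9: (9, -4, 69), (9, 4, 69)  [2]
  a=10..17: none
  a=18: (18, -14, 37), (18, 14, 37)  [2]
  a=19..22: none
  a=23: (23, -4, 27), (23, 4, 27)  [2]
  a=24..28: none
Total reduced forms: 1 + 1 + 2 + 2 + 2 + 2 + 2 = 12
h = 12

12


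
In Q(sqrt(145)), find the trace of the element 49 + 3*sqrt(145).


Tr(a + b*sqrt(d)) = (a + b*sqrt(d)) + (a - b*sqrt(d)) = 2a
= 2 * (49)
= 98

98


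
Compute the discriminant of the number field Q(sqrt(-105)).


For K = Q(sqrt(d)) with d squarefree: disc(K) = d if d = 1 mod 4, and disc(K) = 4d if d = 2 or 3 mod 4.
Here d = -105, and d mod 4 = 3.
d = 3 mod 4, not 1 (O_K = Z[sqrt(d)]), so disc(K) = 4d = 4 * (-105) = -420

-420


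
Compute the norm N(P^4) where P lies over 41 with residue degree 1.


N(P^a) = p^(a*f)
= 41^(4*1)
= 41^4
= 2825761

2825761


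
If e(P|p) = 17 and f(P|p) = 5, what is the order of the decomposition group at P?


|D_P| = e * f
= 17 * 5
= 85

85


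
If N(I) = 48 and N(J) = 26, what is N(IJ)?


N(IJ) = N(I) * N(J)
= 48 * 26
= 1248

1248


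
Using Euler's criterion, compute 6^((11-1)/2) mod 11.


p = 11 is prime and the exponent is (p-1)/2 = 5, so by Euler's criterion 6^5 = (6/11) = +1 or -1 mod 11.
Compute by square-and-multiply:
  5 = 4 + 1 (binary 101)
  Repeated squaring mod 11: 6^1 = 6, 6^2 = 3, 6^4 = 9
  6^5 = 6^4 * 6^1 = 9 * 6 mod 11
    9 * 6 = 54 = 10 mod 11
  6^5 = 10 mod 11
Result 10 = p - 1 = -1 mod 11: 6 is a quadratic non-residue mod 11. As a residue in [0, p-1] the value is 10.
6^5 mod 11 = 10

10


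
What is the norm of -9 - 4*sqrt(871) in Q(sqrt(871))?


N(a + b*sqrt(d)) = a^2 - d*b^2
= (-9)^2 - (871)*(-4)^2
= 81 - 13936
= -13855

-13855


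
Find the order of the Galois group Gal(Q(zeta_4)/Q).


|Gal(Q(zeta_4)/Q)| = phi(4)
= 2

2


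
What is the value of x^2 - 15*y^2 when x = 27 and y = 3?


x^2 - d*y^2
= 27^2 - 15*3^2
= 729 - 135
= 594

594


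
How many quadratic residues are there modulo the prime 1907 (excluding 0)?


For prime p, the number of non-zero quadratic residues is (p-1)/2.
= (1907-1)/2
= 953

953


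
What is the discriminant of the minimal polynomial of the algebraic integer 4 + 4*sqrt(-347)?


The element 4 + 4*sqrt(-347) has minimal polynomial:
x^2 - 8*x + 5568
Discriminant = (-8)^2 - 4*(5568)
= 64 - 22272
= -22208

-22208


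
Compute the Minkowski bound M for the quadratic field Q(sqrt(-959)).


d = -959, d mod 4 = 1, so disc(K) = d = -959; |disc(K)| = 959
Imaginary quadratic field, so n = 2, s = r2 = 1, r1 = 0
M = (n!/n^n) * (4/pi)^s * sqrt(|disc(K)|) = (2!/2^2) * (4/pi)^1 * sqrt(959)
= 0.5 * 1.273240 * 30.967725
= 19.7147

19.7147


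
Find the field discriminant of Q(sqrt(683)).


For K = Q(sqrt(d)) with d squarefree: disc(K) = d if d = 1 mod 4, and disc(K) = 4d if d = 2 or 3 mod 4.
Here d = 683, and d mod 4 = 3.
d = 3 mod 4, not 1 (O_K = Z[sqrt(d)]), so disc(K) = 4d = 4 * (683) = 2732

2732


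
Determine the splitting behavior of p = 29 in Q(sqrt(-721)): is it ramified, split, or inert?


K = Q(sqrt(-721)). Since d mod 4 = 3, disc(K) = -2884.
Check p | disc: -2884 mod 29 = 16.
p does not divide disc. Compute Legendre symbol (d/p):
4^((29-1)/2) mod 29 = 1
(d/p) = 1, so p splits: (p) = P*P' with e=1, f=1, g=2.
Therefore p is split.

split


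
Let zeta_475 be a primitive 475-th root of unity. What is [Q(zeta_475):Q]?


The degree equals Euler's totient phi(475).
475 = 5^2 * 19
phi(475) = 360

360


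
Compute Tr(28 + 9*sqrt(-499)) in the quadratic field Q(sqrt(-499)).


Tr(a + b*sqrt(d)) = (a + b*sqrt(d)) + (a - b*sqrt(d)) = 2a
= 2 * (28)
= 56

56


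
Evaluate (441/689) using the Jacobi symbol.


Compute (441/689) via quadratic reciprocity:
  reciprocity: (441/689) -> +(689/441)
  reduce: (248/441)
  pull out 2: (2/441) = +1  (since 441 mod 8 = 1)
  pull out 2: (2/441) = +1  (since 441 mod 8 = 1)
  pull out 2: (2/441) = +1  (since 441 mod 8 = 1)
  reciprocity: (31/441) -> +(441/31)
  reduce: (7/31)
  reciprocity: (7/31) -> -(31/7)
  reduce: (3/7)
  reciprocity: (3/7) -> -(7/3)
  reduce: (1/3)
  (1/3) = 1
Product of signs = 1

1


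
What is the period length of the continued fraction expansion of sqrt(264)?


Run the CF algorithm for sqrt(264).
a_0 = floor(sqrt(264)) = 16; set m_0=0, q_0=1.
Recurrence: m' = q*a - m,  q' = (d - m'^2)/q,  a' = floor((a_0 + m')/q').
  step 1: m=16, q=8, a=4
  step 2: m=16, q=1, a=32
a_2 = 2*a_0 = 32, so the period closes here.
sqrt(264) = [16; 4, 32]
Period length = 2

2


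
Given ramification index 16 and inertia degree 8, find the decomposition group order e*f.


|D_P| = e * f
= 16 * 8
= 128

128


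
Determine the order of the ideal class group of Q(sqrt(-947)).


K = Q(sqrt(-947)). d mod 4 = 1, so D = disc(K) = d = -947
h(K) equals the number of primitive reduced positive-definite forms (a, b, c) = a*x^2 + b*x*y + c*y^2 with b^2 - 4ac = D,
where reduced means |b| <= a <= c, with b >= 0 whenever |b| = a or a = c, and primitive means gcd(a, b, c) = 1.
Reduced forces 3a^2 <= |D| = 947, so 1 <= a <= 17; b must have the parity of D, and c = (b^2 - D)/(4a) must be an integer >= a.
Enumerate a = 1..17, b in [-a, a]:
  a=1: (1, 1, 237)  [1]
  a=2: none
  a=3: (3, -1, 79), (3, 1, 79)  [2]
  a=4..8: none
  a=9: (9, -5, 27), (9, 5, 27)  [2]
  a=10..17: none
Total reduced forms: 1 + 2 + 2 = 5
h = 5

5


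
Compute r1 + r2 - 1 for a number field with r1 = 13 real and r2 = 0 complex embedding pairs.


By Dirichlet's unit theorem:
rank = r1 + r2 - 1
= 13 + 0 - 1
= 12

12


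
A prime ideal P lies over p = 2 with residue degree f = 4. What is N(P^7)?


N(P^a) = p^(a*f)
= 2^(7*4)
= 2^28
= 268435456

268435456


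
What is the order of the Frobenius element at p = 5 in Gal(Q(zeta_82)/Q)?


The Frobenius at p in Gal(Q(zeta_n)/Q) = (Z/nZ)* is the class of p, so its order is ord_82(5), the smallest k >= 1 with 5^k = 1 mod 82.
n = 82 = 2 * 41, phi(82) = 40; the order divides phi(n).
Divisors of 40: 1, 2, 4, 5, 8, 10, 20, 40
Repeated squaring mod 82: 5^1 = 5, 5^2 = 25, 5^4 = 51, 5^8 = 59, 5^16 = 37, 5^32 = 57
Test divisors in increasing order:
  k=1: 5^1 = 5 mod 82
  k=2: 5^2 = 25 mod 82
  k=4: 5^4 = 51 mod 82
  k=5: 5^5 = 51 * 5 = 9 mod 82
  k=8: 5^8 = 59 mod 82
  k=10: 5^10 = 59 * 25 = 81 mod 82
  k=20: 5^20 = 37 * 51 = 1 mod 82  <- first divisor giving 1
Order = 20

20


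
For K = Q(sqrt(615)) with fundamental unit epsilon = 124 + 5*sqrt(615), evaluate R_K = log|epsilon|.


epsilon = 124 + 5*sqrt(615)
= 247.9960
R = ln(247.9960)
= 5.5134

5.5134


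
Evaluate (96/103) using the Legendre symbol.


p = 103 is prime, so compute (96/103) with the reciprocity algorithm (Jacobi-symbol steps: pull out 2s via (2/n), flip via reciprocity, reduce):
  pull out 2: (2/103) = +1  (since 103 mod 8 = 7)
  pull out 2: (2/103) = +1  (since 103 mod 8 = 7)
  pull out 2: (2/103) = +1  (since 103 mod 8 = 7)
  pull out 2: (2/103) = +1  (since 103 mod 8 = 7)
  pull out 2: (2/103) = +1  (since 103 mod 8 = 7)
  reciprocity: (3/103) -> -(103/3)
  reduce: (1/3)
  (1/3) = 1
Product of signs = -1
(96/103) = -1

-1


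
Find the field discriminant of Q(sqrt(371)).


For K = Q(sqrt(d)) with d squarefree: disc(K) = d if d = 1 mod 4, and disc(K) = 4d if d = 2 or 3 mod 4.
Here d = 371, and d mod 4 = 3.
d = 3 mod 4, not 1 (O_K = Z[sqrt(d)]), so disc(K) = 4d = 4 * (371) = 1484

1484


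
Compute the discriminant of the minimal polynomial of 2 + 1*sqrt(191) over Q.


The element 2 + 1*sqrt(191) has minimal polynomial:
x^2 - 4*x - 187
Discriminant = (-4)^2 - 4*(-187)
= 16 + 748
= 764

764


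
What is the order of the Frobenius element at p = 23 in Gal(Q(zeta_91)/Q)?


The Frobenius at p in Gal(Q(zeta_n)/Q) = (Z/nZ)* is the class of p, so its order is ord_91(23), the smallest k >= 1 with 23^k = 1 mod 91.
n = 91 = 7 * 13, phi(91) = 72; the order divides phi(n).
Divisors of 72: 1, 2, 3, 4, 6, 8, 9, 12, 18, 24, 36, 72
Repeated squaring mod 91: 23^1 = 23, 23^2 = 74, 23^4 = 16, 23^8 = 74, 23^16 = 16, 23^32 = 74, 23^64 = 16
Test divisors in increasing order:
  k=1: 23^1 = 23 mod 91
  k=2: 23^2 = 74 mod 91
  k=3: 23^3 = 74 * 23 = 64 mod 91
  k=4: 23^4 = 16 mod 91
  k=6: 23^6 = 16 * 74 = 1 mod 91  <- first divisor giving 1
Order = 6

6


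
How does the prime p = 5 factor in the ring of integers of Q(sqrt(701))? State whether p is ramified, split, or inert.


K = Q(sqrt(701)). Since d mod 4 = 1, disc(K) = 701.
Check p | disc: 701 mod 5 = 1.
p does not divide disc. Compute Legendre symbol (d/p):
1^((5-1)/2) mod 5 = 1
(d/p) = 1, so p splits: (p) = P*P' with e=1, f=1, g=2.
Therefore p is split.

split


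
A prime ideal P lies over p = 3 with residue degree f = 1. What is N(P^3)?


N(P^a) = p^(a*f)
= 3^(3*1)
= 3^3
= 27

27


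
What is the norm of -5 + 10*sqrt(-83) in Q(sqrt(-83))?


N(a + b*sqrt(d)) = a^2 - d*b^2
= (-5)^2 - (-83)*(10)^2
= 25 + 8300
= 8325

8325


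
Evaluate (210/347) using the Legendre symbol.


p = 347 is prime, so compute (210/347) with the reciprocity algorithm (Jacobi-symbol steps: pull out 2s via (2/n), flip via reciprocity, reduce):
  pull out 2: (2/347) = -1  (since 347 mod 8 = 3)
  reciprocity: (105/347) -> +(347/105)
  reduce: (32/105)
  pull out 2: (2/105) = +1  (since 105 mod 8 = 1)
  pull out 2: (2/105) = +1  (since 105 mod 8 = 1)
  pull out 2: (2/105) = +1  (since 105 mod 8 = 1)
  pull out 2: (2/105) = +1  (since 105 mod 8 = 1)
  pull out 2: (2/105) = +1  (since 105 mod 8 = 1)
  (1/105) = 1
Product of signs = -1
(210/347) = -1

-1


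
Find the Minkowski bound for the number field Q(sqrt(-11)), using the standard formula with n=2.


d = -11, d mod 4 = 1, so disc(K) = d = -11; |disc(K)| = 11
Imaginary quadratic field, so n = 2, s = r2 = 1, r1 = 0
M = (n!/n^n) * (4/pi)^s * sqrt(|disc(K)|) = (2!/2^2) * (4/pi)^1 * sqrt(11)
= 0.5 * 1.273240 * 3.316625
= 2.1114

2.1114


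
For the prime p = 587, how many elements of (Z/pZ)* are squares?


For prime p, the number of non-zero quadratic residues is (p-1)/2.
= (587-1)/2
= 293

293


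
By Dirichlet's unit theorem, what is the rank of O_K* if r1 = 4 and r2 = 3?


By Dirichlet's unit theorem:
rank = r1 + r2 - 1
= 4 + 3 - 1
= 6

6


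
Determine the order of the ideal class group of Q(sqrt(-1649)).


K = Q(sqrt(-1649)). d mod 4 = 3, so D = disc(K) = 4d = -6596
h(K) equals the number of primitive reduced positive-definite forms (a, b, c) = a*x^2 + b*x*y + c*y^2 with b^2 - 4ac = D,
where reduced means |b| <= a <= c, with b >= 0 whenever |b| = a or a = c, and primitive means gcd(a, b, c) = 1.
Reduced forces 3a^2 <= |D| = 6596, so 1 <= a <= 46; b must have the parity of D, and c = (b^2 - D)/(4a) must be an integer >= a.
Enumerate a = 1..46, b in [-a, a]:
  a=1: (1, 0, 1649)  [1]
  a=2: (2, 2, 825)  [1]
  a=3: (3, -2, 550), (3, 2, 550)  [2]
  a=4: none
  a=5: (5, -2, 330), (5, 2, 330)  [2]
  a=6: (6, -2, 275), (6, 2, 275)  [2]
  a=7..8: none
  a=9: (9, -8, 185), (9, 8, 185)  [2]
  a=10: (10, -2, 165), (10, 2, 165)  [2]
  a=11: (11, -2, 150), (11, 2, 150)  [2]
  a=12..14: none
  a=15: (15, -8, 111), (15, -2, 110), (15, 2, 110), (15, 8, 111)  [4]
  a=16: none
  a=17: (17, 0, 97)  [1]
  a=18: (18, -10, 93), (18, 10, 93)  [2]
  a=19: (19, -4, 87), (19, 4, 87)  [2]
  a=20..21: none
  a=22: (22, -2, 75), (22, 2, 75)  [2]
  a=23..24: none
  a=25: (25, -2, 66), (25, 2, 66)  [2]
  a=26: none
  a=27: (27, -10, 62), (27, 10, 62)  [2]
  a=28: none
  a=29: (29, -4, 57), (29, 4, 57)  [2]
  a=30: (30, -22, 59), (30, -2, 55), (30, 2, 55), (30, 22, 59)  [4]
  a=31: (31, -10, 54), (31, 10, 54)  [2]
  a=32: none
  a=33: (33, -20, 53), (33, -2, 50), (33, 2, 50), (33, 20, 53)  [4]
  a=34: (34, 34, 57)  [1]
  a=35..36: none
  a=37: (37, -8, 45), (37, 8, 45)  [2]
  a=38: (38, -34, 51), (38, 34, 51)  [2]
  a=39..40: none
  a=41: (41, -28, 45), (41, 28, 45)  [2]
  a=42..46: none
Total reduced forms: 1 + 1 + 2 + 2 + 2 + 2 + 2 + 2 + 4 + 1 + 2 + 2 + 2 + 2 + 2 + 2 + 4 + 2 + 4 + 1 + 2 + 2 + 2 = 48
h = 48

48


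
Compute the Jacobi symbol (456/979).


Compute (456/979) via quadratic reciprocity:
  pull out 2: (2/979) = -1  (since 979 mod 8 = 3)
  pull out 2: (2/979) = -1  (since 979 mod 8 = 3)
  pull out 2: (2/979) = -1  (since 979 mod 8 = 3)
  reciprocity: (57/979) -> +(979/57)
  reduce: (10/57)
  pull out 2: (2/57) = +1  (since 57 mod 8 = 1)
  reciprocity: (5/57) -> +(57/5)
  reduce: (2/5)
  pull out 2: (2/5) = -1  (since 5 mod 8 = 5)
  (1/5) = 1
Product of signs = 1

1


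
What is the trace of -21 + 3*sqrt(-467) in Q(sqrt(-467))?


Tr(a + b*sqrt(d)) = (a + b*sqrt(d)) + (a - b*sqrt(d)) = 2a
= 2 * (-21)
= -42

-42


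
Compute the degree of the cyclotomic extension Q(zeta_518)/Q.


The degree equals Euler's totient phi(518).
518 = 2 * 7 * 37
phi(518) = 216

216


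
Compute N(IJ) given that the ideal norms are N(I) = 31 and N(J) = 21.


N(IJ) = N(I) * N(J)
= 31 * 21
= 651

651


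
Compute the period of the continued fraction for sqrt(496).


Run the CF algorithm for sqrt(496).
a_0 = floor(sqrt(496)) = 22; set m_0=0, q_0=1.
Recurrence: m' = q*a - m,  q' = (d - m'^2)/q,  a' = floor((a_0 + m')/q').
  step 1: m=22, q=12, a=3
  step 2: m=14, q=25, a=1
  step 3: m=11, q=15, a=2
  step 4: m=19, q=9, a=4
  step 5: m=17, q=23, a=1
  step 6: m=6, q=20, a=1
  step 7: m=14, q=15, a=2
  step 8: m=16, q=16, a=2
  step 9: m=16, q=15, a=2
  step 10: m=14, q=20, a=1
  step 11: m=6, q=23, a=1
  step 12: m=17, q=9, a=4
  step 13: m=19, q=15, a=2
  step 14: m=11, q=25, a=1
  step 15: m=14, q=12, a=3
  step 16: m=22, q=1, a=44
a_16 = 2*a_0 = 44, so the period closes here.
sqrt(496) = [22; 3, 1, 2, 4, 1, 1, 2, 2, 2, 1, 1, 4, 2, 1, 3, 44]
Period length = 16

16


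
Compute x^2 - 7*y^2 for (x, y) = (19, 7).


x^2 - d*y^2
= 19^2 - 7*7^2
= 361 - 343
= 18

18


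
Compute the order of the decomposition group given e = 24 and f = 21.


|D_P| = e * f
= 24 * 21
= 504

504


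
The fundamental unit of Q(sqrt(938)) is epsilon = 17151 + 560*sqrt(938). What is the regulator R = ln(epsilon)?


epsilon = 17151 + 560*sqrt(938)
= 34302.0000
R = ln(34302.0000)
= 10.4430

10.4430


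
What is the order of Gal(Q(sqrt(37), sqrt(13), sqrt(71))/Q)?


The 3 square roots of distinct primes are multiplicatively independent over Q,
so [K:Q] = 2^3 and Gal(K/Q) is isomorphic to (Z/2Z)^3.
|Gal| = 2^3 = 8

8


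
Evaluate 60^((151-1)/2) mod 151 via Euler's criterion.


p = 151 is prime and the exponent is (p-1)/2 = 75, so by Euler's criterion 60^75 = (60/151) = +1 or -1 mod 151.
Compute by square-and-multiply:
  75 = 64 + 8 + 2 + 1 (binary 1001011)
  Repeated squaring mod 151: 60^1 = 60, 60^2 = 127, 60^4 = 123, 60^8 = 29, 60^16 = 86, 60^32 = 148, 60^64 = 9
  60^75 = 60^64 * 60^8 * 60^2 * 60^1 = 9 * 29 * 127 * 60 mod 151
    9 * 29 = 261 = 110 mod 151
    110 * 127 = 13970 = 78 mod 151
    78 * 60 = 4680 = 150 mod 151
  60^75 = 150 mod 151
Result 150 = p - 1 = -1 mod 151: 60 is a quadratic non-residue mod 151. As a residue in [0, p-1] the value is 150.
60^75 mod 151 = 150

150


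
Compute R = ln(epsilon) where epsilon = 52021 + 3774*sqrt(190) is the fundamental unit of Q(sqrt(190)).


epsilon = 52021 + 3774*sqrt(190)
= 104042.0000
R = ln(104042.0000)
= 11.5525

11.5525


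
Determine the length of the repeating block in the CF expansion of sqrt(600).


Run the CF algorithm for sqrt(600).
a_0 = floor(sqrt(600)) = 24; set m_0=0, q_0=1.
Recurrence: m' = q*a - m,  q' = (d - m'^2)/q,  a' = floor((a_0 + m')/q').
  step 1: m=24, q=24, a=2
  step 2: m=24, q=1, a=48
a_2 = 2*a_0 = 48, so the period closes here.
sqrt(600) = [24; 2, 48]
Period length = 2

2


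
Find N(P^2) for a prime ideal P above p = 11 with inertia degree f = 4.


N(P^a) = p^(a*f)
= 11^(2*4)
= 11^8
= 214358881

214358881


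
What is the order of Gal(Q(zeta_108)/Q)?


|Gal(Q(zeta_108)/Q)| = phi(108)
= 36

36


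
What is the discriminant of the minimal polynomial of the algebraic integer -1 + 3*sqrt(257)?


The element -1 + 3*sqrt(257) has minimal polynomial:
x^2 + 2*x - 2312
Discriminant = (2)^2 - 4*(-2312)
= 4 + 9248
= 9252

9252


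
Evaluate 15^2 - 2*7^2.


x^2 - d*y^2
= 15^2 - 2*7^2
= 225 - 98
= 127

127


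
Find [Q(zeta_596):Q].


The degree equals Euler's totient phi(596).
596 = 2^2 * 149
phi(596) = 296

296


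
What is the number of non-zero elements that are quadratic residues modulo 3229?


For prime p, the number of non-zero quadratic residues is (p-1)/2.
= (3229-1)/2
= 1614

1614


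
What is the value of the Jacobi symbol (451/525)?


Compute (451/525) via quadratic reciprocity:
  reciprocity: (451/525) -> +(525/451)
  reduce: (74/451)
  pull out 2: (2/451) = -1  (since 451 mod 8 = 3)
  reciprocity: (37/451) -> +(451/37)
  reduce: (7/37)
  reciprocity: (7/37) -> +(37/7)
  reduce: (2/7)
  pull out 2: (2/7) = +1  (since 7 mod 8 = 7)
  (1/7) = 1
Product of signs = -1

-1


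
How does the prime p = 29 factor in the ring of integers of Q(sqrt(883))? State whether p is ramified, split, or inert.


K = Q(sqrt(883)). Since d mod 4 = 3, disc(K) = 3532.
Check p | disc: 3532 mod 29 = 23.
p does not divide disc. Compute Legendre symbol (d/p):
13^((29-1)/2) mod 29 = 1
(d/p) = 1, so p splits: (p) = P*P' with e=1, f=1, g=2.
Therefore p is split.

split


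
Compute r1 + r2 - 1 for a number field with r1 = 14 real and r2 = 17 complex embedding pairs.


By Dirichlet's unit theorem:
rank = r1 + r2 - 1
= 14 + 17 - 1
= 30

30


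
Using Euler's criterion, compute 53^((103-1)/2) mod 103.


p = 103 is prime and the exponent is (p-1)/2 = 51, so by Euler's criterion 53^51 = (53/103) = +1 or -1 mod 103.
Compute by square-and-multiply:
  51 = 32 + 16 + 2 + 1 (binary 110011)
  Repeated squaring mod 103: 53^1 = 53, 53^2 = 28, 53^4 = 63, 53^8 = 55, 53^16 = 38, 53^32 = 2
  53^51 = 53^32 * 53^16 * 53^2 * 53^1 = 2 * 38 * 28 * 53 mod 103
    2 * 38 = 76 = 76 mod 103
    76 * 28 = 2128 = 68 mod 103
    68 * 53 = 3604 = 102 mod 103
  53^51 = 102 mod 103
Result 102 = p - 1 = -1 mod 103: 53 is a quadratic non-residue mod 103. As a residue in [0, p-1] the value is 102.
53^51 mod 103 = 102

102
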